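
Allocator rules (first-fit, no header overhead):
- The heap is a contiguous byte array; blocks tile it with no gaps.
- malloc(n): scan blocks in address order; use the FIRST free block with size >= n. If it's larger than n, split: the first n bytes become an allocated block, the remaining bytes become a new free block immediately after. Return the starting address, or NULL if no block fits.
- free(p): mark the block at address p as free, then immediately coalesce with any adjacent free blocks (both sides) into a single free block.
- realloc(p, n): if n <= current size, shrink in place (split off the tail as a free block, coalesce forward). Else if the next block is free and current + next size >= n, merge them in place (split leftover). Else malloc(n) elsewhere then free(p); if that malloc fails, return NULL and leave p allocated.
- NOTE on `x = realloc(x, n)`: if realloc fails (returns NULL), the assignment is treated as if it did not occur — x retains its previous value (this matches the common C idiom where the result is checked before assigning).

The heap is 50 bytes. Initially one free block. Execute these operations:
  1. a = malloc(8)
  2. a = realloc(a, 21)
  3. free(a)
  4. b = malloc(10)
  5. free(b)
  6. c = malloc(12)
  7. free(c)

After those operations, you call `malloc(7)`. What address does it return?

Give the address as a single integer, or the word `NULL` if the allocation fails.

Answer: 0

Derivation:
Op 1: a = malloc(8) -> a = 0; heap: [0-7 ALLOC][8-49 FREE]
Op 2: a = realloc(a, 21) -> a = 0; heap: [0-20 ALLOC][21-49 FREE]
Op 3: free(a) -> (freed a); heap: [0-49 FREE]
Op 4: b = malloc(10) -> b = 0; heap: [0-9 ALLOC][10-49 FREE]
Op 5: free(b) -> (freed b); heap: [0-49 FREE]
Op 6: c = malloc(12) -> c = 0; heap: [0-11 ALLOC][12-49 FREE]
Op 7: free(c) -> (freed c); heap: [0-49 FREE]
malloc(7): first-fit scan over [0-49 FREE] -> 0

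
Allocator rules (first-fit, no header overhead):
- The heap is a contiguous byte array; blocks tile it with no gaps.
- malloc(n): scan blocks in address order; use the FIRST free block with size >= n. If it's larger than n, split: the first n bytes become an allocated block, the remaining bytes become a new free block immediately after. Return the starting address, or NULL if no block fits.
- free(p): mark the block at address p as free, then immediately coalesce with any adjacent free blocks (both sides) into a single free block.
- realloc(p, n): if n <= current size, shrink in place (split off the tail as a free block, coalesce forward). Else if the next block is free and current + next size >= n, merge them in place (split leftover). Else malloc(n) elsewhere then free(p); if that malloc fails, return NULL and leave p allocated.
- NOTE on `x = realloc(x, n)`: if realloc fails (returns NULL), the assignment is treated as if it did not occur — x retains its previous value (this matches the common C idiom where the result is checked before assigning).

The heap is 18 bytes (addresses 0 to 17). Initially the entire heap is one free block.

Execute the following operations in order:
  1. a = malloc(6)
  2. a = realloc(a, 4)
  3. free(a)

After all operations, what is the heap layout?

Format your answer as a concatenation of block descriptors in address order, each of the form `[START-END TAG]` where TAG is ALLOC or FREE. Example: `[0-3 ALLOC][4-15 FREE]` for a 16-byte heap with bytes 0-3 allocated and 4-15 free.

Answer: [0-17 FREE]

Derivation:
Op 1: a = malloc(6) -> a = 0; heap: [0-5 ALLOC][6-17 FREE]
Op 2: a = realloc(a, 4) -> a = 0; heap: [0-3 ALLOC][4-17 FREE]
Op 3: free(a) -> (freed a); heap: [0-17 FREE]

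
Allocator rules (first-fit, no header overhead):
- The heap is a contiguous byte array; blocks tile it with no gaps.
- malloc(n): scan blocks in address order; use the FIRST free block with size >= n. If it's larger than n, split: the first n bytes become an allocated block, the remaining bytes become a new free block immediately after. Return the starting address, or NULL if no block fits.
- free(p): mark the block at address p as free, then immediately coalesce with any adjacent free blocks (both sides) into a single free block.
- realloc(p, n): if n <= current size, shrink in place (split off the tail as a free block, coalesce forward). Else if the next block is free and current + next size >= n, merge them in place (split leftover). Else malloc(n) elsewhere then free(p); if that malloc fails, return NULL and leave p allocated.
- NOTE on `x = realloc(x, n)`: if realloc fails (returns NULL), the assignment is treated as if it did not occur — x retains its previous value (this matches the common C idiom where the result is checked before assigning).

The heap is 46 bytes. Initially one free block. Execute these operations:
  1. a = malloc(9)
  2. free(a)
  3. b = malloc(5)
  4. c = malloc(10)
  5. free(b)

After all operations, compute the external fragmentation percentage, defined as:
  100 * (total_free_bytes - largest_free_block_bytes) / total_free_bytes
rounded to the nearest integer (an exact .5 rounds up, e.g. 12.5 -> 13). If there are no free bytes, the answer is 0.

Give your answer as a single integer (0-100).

Answer: 14

Derivation:
Op 1: a = malloc(9) -> a = 0; heap: [0-8 ALLOC][9-45 FREE]
Op 2: free(a) -> (freed a); heap: [0-45 FREE]
Op 3: b = malloc(5) -> b = 0; heap: [0-4 ALLOC][5-45 FREE]
Op 4: c = malloc(10) -> c = 5; heap: [0-4 ALLOC][5-14 ALLOC][15-45 FREE]
Op 5: free(b) -> (freed b); heap: [0-4 FREE][5-14 ALLOC][15-45 FREE]
Free blocks: [5 31] total_free=36 largest=31 -> 100*(36-31)/36 = 500/36 ≈ 13.889 -> rounds to 14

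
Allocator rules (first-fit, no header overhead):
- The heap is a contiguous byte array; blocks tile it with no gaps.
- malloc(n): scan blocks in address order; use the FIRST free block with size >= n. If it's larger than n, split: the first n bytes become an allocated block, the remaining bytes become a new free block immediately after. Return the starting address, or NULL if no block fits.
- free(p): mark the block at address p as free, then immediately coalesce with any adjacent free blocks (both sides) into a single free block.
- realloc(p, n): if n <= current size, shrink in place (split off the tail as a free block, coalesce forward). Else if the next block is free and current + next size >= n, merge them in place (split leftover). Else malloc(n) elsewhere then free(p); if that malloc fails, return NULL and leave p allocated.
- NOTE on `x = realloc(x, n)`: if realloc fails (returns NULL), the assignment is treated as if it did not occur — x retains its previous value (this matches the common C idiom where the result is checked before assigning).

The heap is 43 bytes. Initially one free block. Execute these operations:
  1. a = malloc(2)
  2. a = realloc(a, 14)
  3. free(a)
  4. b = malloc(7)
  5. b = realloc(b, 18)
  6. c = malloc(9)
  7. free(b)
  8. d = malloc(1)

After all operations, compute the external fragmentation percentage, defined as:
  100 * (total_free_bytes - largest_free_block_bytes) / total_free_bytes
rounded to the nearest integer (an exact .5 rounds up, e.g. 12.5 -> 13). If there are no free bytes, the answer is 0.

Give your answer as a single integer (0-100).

Op 1: a = malloc(2) -> a = 0; heap: [0-1 ALLOC][2-42 FREE]
Op 2: a = realloc(a, 14) -> a = 0; heap: [0-13 ALLOC][14-42 FREE]
Op 3: free(a) -> (freed a); heap: [0-42 FREE]
Op 4: b = malloc(7) -> b = 0; heap: [0-6 ALLOC][7-42 FREE]
Op 5: b = realloc(b, 18) -> b = 0; heap: [0-17 ALLOC][18-42 FREE]
Op 6: c = malloc(9) -> c = 18; heap: [0-17 ALLOC][18-26 ALLOC][27-42 FREE]
Op 7: free(b) -> (freed b); heap: [0-17 FREE][18-26 ALLOC][27-42 FREE]
Op 8: d = malloc(1) -> d = 0; heap: [0-0 ALLOC][1-17 FREE][18-26 ALLOC][27-42 FREE]
Free blocks: [17 16] total_free=33 largest=17 -> 100*(33-17)/33 = 1600/33 ≈ 48.485 -> rounds to 48

Answer: 48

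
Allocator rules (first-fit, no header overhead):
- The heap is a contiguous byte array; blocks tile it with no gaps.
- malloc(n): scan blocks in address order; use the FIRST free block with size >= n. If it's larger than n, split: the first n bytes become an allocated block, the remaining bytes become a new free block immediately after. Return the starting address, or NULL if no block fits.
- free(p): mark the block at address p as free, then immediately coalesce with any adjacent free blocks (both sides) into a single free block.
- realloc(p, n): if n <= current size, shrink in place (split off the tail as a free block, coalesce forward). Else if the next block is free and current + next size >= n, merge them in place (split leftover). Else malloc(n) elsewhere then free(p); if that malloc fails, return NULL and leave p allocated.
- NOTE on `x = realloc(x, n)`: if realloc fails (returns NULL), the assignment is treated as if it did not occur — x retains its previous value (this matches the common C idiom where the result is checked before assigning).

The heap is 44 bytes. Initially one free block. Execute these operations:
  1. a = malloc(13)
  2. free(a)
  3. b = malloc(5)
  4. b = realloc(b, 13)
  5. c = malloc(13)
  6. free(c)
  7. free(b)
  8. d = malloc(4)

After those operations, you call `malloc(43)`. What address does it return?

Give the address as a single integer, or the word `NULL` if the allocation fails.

Op 1: a = malloc(13) -> a = 0; heap: [0-12 ALLOC][13-43 FREE]
Op 2: free(a) -> (freed a); heap: [0-43 FREE]
Op 3: b = malloc(5) -> b = 0; heap: [0-4 ALLOC][5-43 FREE]
Op 4: b = realloc(b, 13) -> b = 0; heap: [0-12 ALLOC][13-43 FREE]
Op 5: c = malloc(13) -> c = 13; heap: [0-12 ALLOC][13-25 ALLOC][26-43 FREE]
Op 6: free(c) -> (freed c); heap: [0-12 ALLOC][13-43 FREE]
Op 7: free(b) -> (freed b); heap: [0-43 FREE]
Op 8: d = malloc(4) -> d = 0; heap: [0-3 ALLOC][4-43 FREE]
malloc(43): first-fit scan over [0-3 ALLOC][4-43 FREE] -> NULL

Answer: NULL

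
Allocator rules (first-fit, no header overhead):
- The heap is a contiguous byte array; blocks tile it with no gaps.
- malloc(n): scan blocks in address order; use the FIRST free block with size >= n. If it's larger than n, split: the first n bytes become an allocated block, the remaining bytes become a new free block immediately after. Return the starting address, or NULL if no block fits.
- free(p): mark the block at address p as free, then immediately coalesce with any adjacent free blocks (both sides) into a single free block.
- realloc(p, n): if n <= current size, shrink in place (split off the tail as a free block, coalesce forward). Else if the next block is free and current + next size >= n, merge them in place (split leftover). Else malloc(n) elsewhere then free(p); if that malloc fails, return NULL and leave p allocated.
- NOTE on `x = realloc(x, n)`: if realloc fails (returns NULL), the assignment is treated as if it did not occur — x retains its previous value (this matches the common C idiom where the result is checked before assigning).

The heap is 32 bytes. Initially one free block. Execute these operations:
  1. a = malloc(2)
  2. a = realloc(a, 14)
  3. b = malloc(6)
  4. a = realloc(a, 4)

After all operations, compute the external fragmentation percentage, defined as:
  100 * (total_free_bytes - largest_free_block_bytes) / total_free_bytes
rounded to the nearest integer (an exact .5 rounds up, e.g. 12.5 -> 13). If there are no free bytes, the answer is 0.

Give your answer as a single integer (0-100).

Op 1: a = malloc(2) -> a = 0; heap: [0-1 ALLOC][2-31 FREE]
Op 2: a = realloc(a, 14) -> a = 0; heap: [0-13 ALLOC][14-31 FREE]
Op 3: b = malloc(6) -> b = 14; heap: [0-13 ALLOC][14-19 ALLOC][20-31 FREE]
Op 4: a = realloc(a, 4) -> a = 0; heap: [0-3 ALLOC][4-13 FREE][14-19 ALLOC][20-31 FREE]
Free blocks: [10 12] total_free=22 largest=12 -> 100*(22-12)/22 = 1000/22 ≈ 45.455 -> rounds to 45

Answer: 45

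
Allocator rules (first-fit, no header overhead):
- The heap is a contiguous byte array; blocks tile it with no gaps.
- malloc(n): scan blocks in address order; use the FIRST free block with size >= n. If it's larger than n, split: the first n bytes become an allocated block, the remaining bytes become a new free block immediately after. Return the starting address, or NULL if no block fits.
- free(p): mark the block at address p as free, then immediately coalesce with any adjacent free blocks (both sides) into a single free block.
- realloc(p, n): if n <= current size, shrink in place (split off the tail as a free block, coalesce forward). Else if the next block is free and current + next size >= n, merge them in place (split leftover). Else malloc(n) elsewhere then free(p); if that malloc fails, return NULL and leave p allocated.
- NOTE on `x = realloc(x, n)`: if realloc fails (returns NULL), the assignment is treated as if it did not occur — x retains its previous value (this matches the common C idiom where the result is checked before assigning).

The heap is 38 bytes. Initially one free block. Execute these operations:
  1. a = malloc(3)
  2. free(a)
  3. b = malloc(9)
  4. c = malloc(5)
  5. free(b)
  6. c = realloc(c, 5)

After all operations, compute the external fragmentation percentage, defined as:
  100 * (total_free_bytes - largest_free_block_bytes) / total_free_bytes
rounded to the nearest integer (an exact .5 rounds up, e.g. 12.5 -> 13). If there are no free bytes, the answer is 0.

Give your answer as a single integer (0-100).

Op 1: a = malloc(3) -> a = 0; heap: [0-2 ALLOC][3-37 FREE]
Op 2: free(a) -> (freed a); heap: [0-37 FREE]
Op 3: b = malloc(9) -> b = 0; heap: [0-8 ALLOC][9-37 FREE]
Op 4: c = malloc(5) -> c = 9; heap: [0-8 ALLOC][9-13 ALLOC][14-37 FREE]
Op 5: free(b) -> (freed b); heap: [0-8 FREE][9-13 ALLOC][14-37 FREE]
Op 6: c = realloc(c, 5) -> c = 9; heap: [0-8 FREE][9-13 ALLOC][14-37 FREE]
Free blocks: [9 24] total_free=33 largest=24 -> 100*(33-24)/33 = 900/33 ≈ 27.273 -> rounds to 27

Answer: 27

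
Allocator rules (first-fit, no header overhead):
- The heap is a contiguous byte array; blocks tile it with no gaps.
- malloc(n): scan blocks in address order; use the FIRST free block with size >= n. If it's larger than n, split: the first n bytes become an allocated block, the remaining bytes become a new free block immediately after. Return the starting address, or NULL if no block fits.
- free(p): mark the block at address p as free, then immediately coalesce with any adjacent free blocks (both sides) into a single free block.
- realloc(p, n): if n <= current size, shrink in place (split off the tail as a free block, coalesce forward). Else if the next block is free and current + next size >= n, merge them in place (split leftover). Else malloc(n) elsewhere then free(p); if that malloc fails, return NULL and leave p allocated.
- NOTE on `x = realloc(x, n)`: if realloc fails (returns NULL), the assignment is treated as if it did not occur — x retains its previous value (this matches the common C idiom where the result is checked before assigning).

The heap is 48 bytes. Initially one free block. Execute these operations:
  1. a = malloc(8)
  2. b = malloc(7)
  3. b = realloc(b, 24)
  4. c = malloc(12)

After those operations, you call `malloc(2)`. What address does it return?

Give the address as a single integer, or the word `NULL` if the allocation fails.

Op 1: a = malloc(8) -> a = 0; heap: [0-7 ALLOC][8-47 FREE]
Op 2: b = malloc(7) -> b = 8; heap: [0-7 ALLOC][8-14 ALLOC][15-47 FREE]
Op 3: b = realloc(b, 24) -> b = 8; heap: [0-7 ALLOC][8-31 ALLOC][32-47 FREE]
Op 4: c = malloc(12) -> c = 32; heap: [0-7 ALLOC][8-31 ALLOC][32-43 ALLOC][44-47 FREE]
malloc(2): first-fit scan over [0-7 ALLOC][8-31 ALLOC][32-43 ALLOC][44-47 FREE] -> 44

Answer: 44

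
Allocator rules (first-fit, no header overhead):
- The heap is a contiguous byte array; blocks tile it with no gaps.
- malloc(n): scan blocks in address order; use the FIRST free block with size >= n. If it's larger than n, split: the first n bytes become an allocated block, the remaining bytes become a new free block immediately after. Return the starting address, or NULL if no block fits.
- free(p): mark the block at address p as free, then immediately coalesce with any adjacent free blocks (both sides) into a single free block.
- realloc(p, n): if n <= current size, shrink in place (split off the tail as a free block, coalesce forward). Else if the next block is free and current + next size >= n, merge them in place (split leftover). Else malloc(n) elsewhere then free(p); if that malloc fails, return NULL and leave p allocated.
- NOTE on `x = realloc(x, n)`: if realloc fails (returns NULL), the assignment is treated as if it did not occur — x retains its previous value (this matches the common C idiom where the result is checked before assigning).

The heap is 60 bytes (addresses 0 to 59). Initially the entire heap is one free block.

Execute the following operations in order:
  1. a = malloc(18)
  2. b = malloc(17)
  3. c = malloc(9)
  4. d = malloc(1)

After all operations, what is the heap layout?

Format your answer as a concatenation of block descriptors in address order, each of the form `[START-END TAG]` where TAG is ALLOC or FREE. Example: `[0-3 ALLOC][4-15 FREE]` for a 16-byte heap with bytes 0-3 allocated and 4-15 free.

Answer: [0-17 ALLOC][18-34 ALLOC][35-43 ALLOC][44-44 ALLOC][45-59 FREE]

Derivation:
Op 1: a = malloc(18) -> a = 0; heap: [0-17 ALLOC][18-59 FREE]
Op 2: b = malloc(17) -> b = 18; heap: [0-17 ALLOC][18-34 ALLOC][35-59 FREE]
Op 3: c = malloc(9) -> c = 35; heap: [0-17 ALLOC][18-34 ALLOC][35-43 ALLOC][44-59 FREE]
Op 4: d = malloc(1) -> d = 44; heap: [0-17 ALLOC][18-34 ALLOC][35-43 ALLOC][44-44 ALLOC][45-59 FREE]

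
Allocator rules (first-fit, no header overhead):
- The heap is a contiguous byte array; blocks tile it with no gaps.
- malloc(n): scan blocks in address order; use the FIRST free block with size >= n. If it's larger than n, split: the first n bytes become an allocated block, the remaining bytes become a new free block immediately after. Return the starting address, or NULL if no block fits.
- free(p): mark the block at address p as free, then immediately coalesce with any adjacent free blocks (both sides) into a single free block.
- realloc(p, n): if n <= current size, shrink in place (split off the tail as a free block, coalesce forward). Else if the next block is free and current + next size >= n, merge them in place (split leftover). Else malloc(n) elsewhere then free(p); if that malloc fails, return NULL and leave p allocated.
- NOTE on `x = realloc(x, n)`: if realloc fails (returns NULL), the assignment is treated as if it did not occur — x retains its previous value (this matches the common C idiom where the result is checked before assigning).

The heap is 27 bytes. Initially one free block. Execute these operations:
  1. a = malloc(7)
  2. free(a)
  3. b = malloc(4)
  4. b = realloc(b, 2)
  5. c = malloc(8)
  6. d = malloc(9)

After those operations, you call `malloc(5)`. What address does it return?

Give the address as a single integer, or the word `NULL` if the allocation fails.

Op 1: a = malloc(7) -> a = 0; heap: [0-6 ALLOC][7-26 FREE]
Op 2: free(a) -> (freed a); heap: [0-26 FREE]
Op 3: b = malloc(4) -> b = 0; heap: [0-3 ALLOC][4-26 FREE]
Op 4: b = realloc(b, 2) -> b = 0; heap: [0-1 ALLOC][2-26 FREE]
Op 5: c = malloc(8) -> c = 2; heap: [0-1 ALLOC][2-9 ALLOC][10-26 FREE]
Op 6: d = malloc(9) -> d = 10; heap: [0-1 ALLOC][2-9 ALLOC][10-18 ALLOC][19-26 FREE]
malloc(5): first-fit scan over [0-1 ALLOC][2-9 ALLOC][10-18 ALLOC][19-26 FREE] -> 19

Answer: 19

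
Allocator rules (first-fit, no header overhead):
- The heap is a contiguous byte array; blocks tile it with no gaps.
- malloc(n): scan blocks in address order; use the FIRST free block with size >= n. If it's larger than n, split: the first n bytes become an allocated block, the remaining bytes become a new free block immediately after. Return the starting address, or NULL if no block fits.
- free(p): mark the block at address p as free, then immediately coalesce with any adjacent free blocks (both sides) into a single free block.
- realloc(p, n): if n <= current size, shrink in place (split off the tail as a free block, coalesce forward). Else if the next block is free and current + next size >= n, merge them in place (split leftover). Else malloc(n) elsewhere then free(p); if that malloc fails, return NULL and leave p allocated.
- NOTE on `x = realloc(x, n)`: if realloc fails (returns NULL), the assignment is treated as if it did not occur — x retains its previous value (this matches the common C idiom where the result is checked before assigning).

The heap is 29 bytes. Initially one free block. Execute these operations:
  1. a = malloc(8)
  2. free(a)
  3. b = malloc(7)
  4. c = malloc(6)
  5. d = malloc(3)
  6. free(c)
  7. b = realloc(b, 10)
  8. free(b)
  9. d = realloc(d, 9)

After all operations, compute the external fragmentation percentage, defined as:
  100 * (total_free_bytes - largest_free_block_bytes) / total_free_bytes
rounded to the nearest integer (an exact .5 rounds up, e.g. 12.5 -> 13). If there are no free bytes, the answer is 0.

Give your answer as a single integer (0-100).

Answer: 35

Derivation:
Op 1: a = malloc(8) -> a = 0; heap: [0-7 ALLOC][8-28 FREE]
Op 2: free(a) -> (freed a); heap: [0-28 FREE]
Op 3: b = malloc(7) -> b = 0; heap: [0-6 ALLOC][7-28 FREE]
Op 4: c = malloc(6) -> c = 7; heap: [0-6 ALLOC][7-12 ALLOC][13-28 FREE]
Op 5: d = malloc(3) -> d = 13; heap: [0-6 ALLOC][7-12 ALLOC][13-15 ALLOC][16-28 FREE]
Op 6: free(c) -> (freed c); heap: [0-6 ALLOC][7-12 FREE][13-15 ALLOC][16-28 FREE]
Op 7: b = realloc(b, 10) -> b = 0; heap: [0-9 ALLOC][10-12 FREE][13-15 ALLOC][16-28 FREE]
Op 8: free(b) -> (freed b); heap: [0-12 FREE][13-15 ALLOC][16-28 FREE]
Op 9: d = realloc(d, 9) -> d = 13; heap: [0-12 FREE][13-21 ALLOC][22-28 FREE]
Free blocks: [13 7] total_free=20 largest=13 -> 100*(20-13)/20 = 700/20 = 35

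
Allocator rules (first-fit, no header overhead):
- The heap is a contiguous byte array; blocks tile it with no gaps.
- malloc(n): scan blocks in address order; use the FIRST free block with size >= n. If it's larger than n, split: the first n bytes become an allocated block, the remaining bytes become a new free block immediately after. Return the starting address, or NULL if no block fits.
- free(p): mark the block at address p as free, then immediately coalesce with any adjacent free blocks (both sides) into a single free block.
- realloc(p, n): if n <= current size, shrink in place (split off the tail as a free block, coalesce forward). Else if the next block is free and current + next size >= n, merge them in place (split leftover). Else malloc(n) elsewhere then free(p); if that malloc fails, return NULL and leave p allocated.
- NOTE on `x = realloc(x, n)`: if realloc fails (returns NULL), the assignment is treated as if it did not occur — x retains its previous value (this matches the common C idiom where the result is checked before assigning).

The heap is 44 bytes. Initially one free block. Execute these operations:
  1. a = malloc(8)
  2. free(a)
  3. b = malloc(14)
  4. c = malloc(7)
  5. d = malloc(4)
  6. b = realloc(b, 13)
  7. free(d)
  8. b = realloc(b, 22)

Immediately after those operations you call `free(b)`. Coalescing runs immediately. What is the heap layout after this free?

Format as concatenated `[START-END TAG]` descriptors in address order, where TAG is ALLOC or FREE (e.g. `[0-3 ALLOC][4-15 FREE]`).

Answer: [0-13 FREE][14-20 ALLOC][21-43 FREE]

Derivation:
Op 1: a = malloc(8) -> a = 0; heap: [0-7 ALLOC][8-43 FREE]
Op 2: free(a) -> (freed a); heap: [0-43 FREE]
Op 3: b = malloc(14) -> b = 0; heap: [0-13 ALLOC][14-43 FREE]
Op 4: c = malloc(7) -> c = 14; heap: [0-13 ALLOC][14-20 ALLOC][21-43 FREE]
Op 5: d = malloc(4) -> d = 21; heap: [0-13 ALLOC][14-20 ALLOC][21-24 ALLOC][25-43 FREE]
Op 6: b = realloc(b, 13) -> b = 0; heap: [0-12 ALLOC][13-13 FREE][14-20 ALLOC][21-24 ALLOC][25-43 FREE]
Op 7: free(d) -> (freed d); heap: [0-12 ALLOC][13-13 FREE][14-20 ALLOC][21-43 FREE]
Op 8: b = realloc(b, 22) -> b = 21; heap: [0-13 FREE][14-20 ALLOC][21-42 ALLOC][43-43 FREE]
free(b): b = 21 -> block [21-42 ALLOC]; mark free, coalesce with adjacent free neighbors -> [0-13 FREE][14-20 ALLOC][21-43 FREE]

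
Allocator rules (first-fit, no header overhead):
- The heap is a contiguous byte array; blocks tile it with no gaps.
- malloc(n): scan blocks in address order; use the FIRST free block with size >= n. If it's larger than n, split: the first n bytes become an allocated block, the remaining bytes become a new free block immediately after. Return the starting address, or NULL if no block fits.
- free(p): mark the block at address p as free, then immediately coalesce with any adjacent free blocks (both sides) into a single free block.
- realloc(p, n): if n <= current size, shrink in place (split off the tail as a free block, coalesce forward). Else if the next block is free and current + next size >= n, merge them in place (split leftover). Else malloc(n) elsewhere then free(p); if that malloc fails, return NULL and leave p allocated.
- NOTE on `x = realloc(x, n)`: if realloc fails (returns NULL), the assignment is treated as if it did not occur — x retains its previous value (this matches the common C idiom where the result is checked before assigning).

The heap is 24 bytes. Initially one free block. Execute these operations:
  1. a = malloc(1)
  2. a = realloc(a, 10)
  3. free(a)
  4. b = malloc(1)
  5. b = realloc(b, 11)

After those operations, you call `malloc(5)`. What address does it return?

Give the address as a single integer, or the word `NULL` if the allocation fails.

Op 1: a = malloc(1) -> a = 0; heap: [0-0 ALLOC][1-23 FREE]
Op 2: a = realloc(a, 10) -> a = 0; heap: [0-9 ALLOC][10-23 FREE]
Op 3: free(a) -> (freed a); heap: [0-23 FREE]
Op 4: b = malloc(1) -> b = 0; heap: [0-0 ALLOC][1-23 FREE]
Op 5: b = realloc(b, 11) -> b = 0; heap: [0-10 ALLOC][11-23 FREE]
malloc(5): first-fit scan over [0-10 ALLOC][11-23 FREE] -> 11

Answer: 11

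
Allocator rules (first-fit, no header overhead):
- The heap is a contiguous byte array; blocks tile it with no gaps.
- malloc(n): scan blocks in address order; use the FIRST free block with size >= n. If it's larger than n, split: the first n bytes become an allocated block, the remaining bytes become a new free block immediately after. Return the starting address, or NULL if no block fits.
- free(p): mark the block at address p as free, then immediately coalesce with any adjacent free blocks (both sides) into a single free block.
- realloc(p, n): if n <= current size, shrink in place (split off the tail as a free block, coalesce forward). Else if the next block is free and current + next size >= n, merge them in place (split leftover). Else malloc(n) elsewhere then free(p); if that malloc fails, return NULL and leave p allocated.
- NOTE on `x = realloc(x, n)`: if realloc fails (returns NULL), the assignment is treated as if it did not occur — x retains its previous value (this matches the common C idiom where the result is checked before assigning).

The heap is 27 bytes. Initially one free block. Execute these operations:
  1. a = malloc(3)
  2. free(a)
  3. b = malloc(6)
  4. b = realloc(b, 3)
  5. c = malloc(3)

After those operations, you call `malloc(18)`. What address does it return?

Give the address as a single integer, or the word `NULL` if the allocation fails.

Answer: 6

Derivation:
Op 1: a = malloc(3) -> a = 0; heap: [0-2 ALLOC][3-26 FREE]
Op 2: free(a) -> (freed a); heap: [0-26 FREE]
Op 3: b = malloc(6) -> b = 0; heap: [0-5 ALLOC][6-26 FREE]
Op 4: b = realloc(b, 3) -> b = 0; heap: [0-2 ALLOC][3-26 FREE]
Op 5: c = malloc(3) -> c = 3; heap: [0-2 ALLOC][3-5 ALLOC][6-26 FREE]
malloc(18): first-fit scan over [0-2 ALLOC][3-5 ALLOC][6-26 FREE] -> 6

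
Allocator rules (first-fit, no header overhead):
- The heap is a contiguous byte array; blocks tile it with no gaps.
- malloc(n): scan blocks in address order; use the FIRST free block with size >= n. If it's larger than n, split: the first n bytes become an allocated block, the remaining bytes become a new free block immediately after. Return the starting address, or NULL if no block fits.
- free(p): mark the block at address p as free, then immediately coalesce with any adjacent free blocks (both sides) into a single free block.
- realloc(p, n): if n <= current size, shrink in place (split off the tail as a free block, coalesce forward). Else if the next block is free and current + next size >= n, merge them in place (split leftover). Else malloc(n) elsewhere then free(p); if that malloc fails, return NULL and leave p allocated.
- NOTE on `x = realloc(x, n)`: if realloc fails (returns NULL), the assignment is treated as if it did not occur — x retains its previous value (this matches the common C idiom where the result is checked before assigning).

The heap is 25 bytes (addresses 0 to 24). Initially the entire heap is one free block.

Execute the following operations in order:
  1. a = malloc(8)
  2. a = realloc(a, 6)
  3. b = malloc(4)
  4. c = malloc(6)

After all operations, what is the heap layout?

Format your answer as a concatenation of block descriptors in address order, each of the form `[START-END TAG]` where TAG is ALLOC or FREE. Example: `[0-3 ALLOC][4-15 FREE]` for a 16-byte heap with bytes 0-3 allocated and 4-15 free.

Op 1: a = malloc(8) -> a = 0; heap: [0-7 ALLOC][8-24 FREE]
Op 2: a = realloc(a, 6) -> a = 0; heap: [0-5 ALLOC][6-24 FREE]
Op 3: b = malloc(4) -> b = 6; heap: [0-5 ALLOC][6-9 ALLOC][10-24 FREE]
Op 4: c = malloc(6) -> c = 10; heap: [0-5 ALLOC][6-9 ALLOC][10-15 ALLOC][16-24 FREE]

Answer: [0-5 ALLOC][6-9 ALLOC][10-15 ALLOC][16-24 FREE]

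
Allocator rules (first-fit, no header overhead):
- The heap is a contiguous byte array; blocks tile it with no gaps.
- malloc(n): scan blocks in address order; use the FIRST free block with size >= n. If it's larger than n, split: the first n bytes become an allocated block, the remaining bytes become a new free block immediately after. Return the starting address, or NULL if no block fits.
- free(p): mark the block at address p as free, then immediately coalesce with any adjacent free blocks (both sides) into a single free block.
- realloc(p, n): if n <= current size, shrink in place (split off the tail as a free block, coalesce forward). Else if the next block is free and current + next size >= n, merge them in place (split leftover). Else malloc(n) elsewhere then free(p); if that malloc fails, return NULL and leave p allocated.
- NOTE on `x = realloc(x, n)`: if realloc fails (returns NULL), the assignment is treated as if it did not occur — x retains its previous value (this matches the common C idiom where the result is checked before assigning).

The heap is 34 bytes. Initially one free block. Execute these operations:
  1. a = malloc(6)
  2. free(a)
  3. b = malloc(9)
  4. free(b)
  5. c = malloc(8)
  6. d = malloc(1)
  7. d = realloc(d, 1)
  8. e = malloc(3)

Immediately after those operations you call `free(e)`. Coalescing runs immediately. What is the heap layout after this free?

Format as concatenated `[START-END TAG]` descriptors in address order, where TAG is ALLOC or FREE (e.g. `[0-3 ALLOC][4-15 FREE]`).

Answer: [0-7 ALLOC][8-8 ALLOC][9-33 FREE]

Derivation:
Op 1: a = malloc(6) -> a = 0; heap: [0-5 ALLOC][6-33 FREE]
Op 2: free(a) -> (freed a); heap: [0-33 FREE]
Op 3: b = malloc(9) -> b = 0; heap: [0-8 ALLOC][9-33 FREE]
Op 4: free(b) -> (freed b); heap: [0-33 FREE]
Op 5: c = malloc(8) -> c = 0; heap: [0-7 ALLOC][8-33 FREE]
Op 6: d = malloc(1) -> d = 8; heap: [0-7 ALLOC][8-8 ALLOC][9-33 FREE]
Op 7: d = realloc(d, 1) -> d = 8; heap: [0-7 ALLOC][8-8 ALLOC][9-33 FREE]
Op 8: e = malloc(3) -> e = 9; heap: [0-7 ALLOC][8-8 ALLOC][9-11 ALLOC][12-33 FREE]
free(e): e = 9 -> block [9-11 ALLOC]; mark free, coalesce with adjacent free neighbors -> [0-7 ALLOC][8-8 ALLOC][9-33 FREE]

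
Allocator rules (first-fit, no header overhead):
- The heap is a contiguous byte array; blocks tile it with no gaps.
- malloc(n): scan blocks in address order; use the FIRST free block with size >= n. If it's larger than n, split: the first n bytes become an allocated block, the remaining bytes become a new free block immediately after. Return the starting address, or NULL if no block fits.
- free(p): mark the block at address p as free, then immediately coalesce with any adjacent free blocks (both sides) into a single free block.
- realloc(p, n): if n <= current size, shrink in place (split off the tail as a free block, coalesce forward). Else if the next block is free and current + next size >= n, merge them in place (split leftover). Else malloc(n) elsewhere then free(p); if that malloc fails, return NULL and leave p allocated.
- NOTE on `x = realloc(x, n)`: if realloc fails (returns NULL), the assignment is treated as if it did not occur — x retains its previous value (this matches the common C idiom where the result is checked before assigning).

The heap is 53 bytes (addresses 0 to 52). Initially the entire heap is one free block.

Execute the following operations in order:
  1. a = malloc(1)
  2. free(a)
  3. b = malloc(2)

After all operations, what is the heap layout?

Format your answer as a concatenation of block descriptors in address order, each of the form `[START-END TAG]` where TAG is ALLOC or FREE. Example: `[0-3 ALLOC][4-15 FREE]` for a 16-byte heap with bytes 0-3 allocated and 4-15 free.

Op 1: a = malloc(1) -> a = 0; heap: [0-0 ALLOC][1-52 FREE]
Op 2: free(a) -> (freed a); heap: [0-52 FREE]
Op 3: b = malloc(2) -> b = 0; heap: [0-1 ALLOC][2-52 FREE]

Answer: [0-1 ALLOC][2-52 FREE]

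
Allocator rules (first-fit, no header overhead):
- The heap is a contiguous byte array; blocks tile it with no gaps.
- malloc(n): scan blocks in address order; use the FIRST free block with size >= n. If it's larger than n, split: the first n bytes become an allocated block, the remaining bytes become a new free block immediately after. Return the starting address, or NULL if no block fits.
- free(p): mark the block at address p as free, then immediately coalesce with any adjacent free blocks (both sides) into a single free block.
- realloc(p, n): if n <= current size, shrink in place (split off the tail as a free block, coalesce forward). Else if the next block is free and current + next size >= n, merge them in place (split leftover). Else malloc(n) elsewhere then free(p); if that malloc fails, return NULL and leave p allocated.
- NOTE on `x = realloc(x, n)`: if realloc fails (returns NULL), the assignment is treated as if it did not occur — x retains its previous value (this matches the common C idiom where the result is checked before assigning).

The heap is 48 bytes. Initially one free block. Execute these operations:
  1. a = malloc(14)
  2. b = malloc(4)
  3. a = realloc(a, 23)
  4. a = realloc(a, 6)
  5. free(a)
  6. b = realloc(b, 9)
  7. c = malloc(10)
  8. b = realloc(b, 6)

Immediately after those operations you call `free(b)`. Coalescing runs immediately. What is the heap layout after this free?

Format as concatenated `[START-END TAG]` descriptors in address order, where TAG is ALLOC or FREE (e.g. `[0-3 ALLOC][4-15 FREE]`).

Answer: [0-9 ALLOC][10-47 FREE]

Derivation:
Op 1: a = malloc(14) -> a = 0; heap: [0-13 ALLOC][14-47 FREE]
Op 2: b = malloc(4) -> b = 14; heap: [0-13 ALLOC][14-17 ALLOC][18-47 FREE]
Op 3: a = realloc(a, 23) -> a = 18; heap: [0-13 FREE][14-17 ALLOC][18-40 ALLOC][41-47 FREE]
Op 4: a = realloc(a, 6) -> a = 18; heap: [0-13 FREE][14-17 ALLOC][18-23 ALLOC][24-47 FREE]
Op 5: free(a) -> (freed a); heap: [0-13 FREE][14-17 ALLOC][18-47 FREE]
Op 6: b = realloc(b, 9) -> b = 14; heap: [0-13 FREE][14-22 ALLOC][23-47 FREE]
Op 7: c = malloc(10) -> c = 0; heap: [0-9 ALLOC][10-13 FREE][14-22 ALLOC][23-47 FREE]
Op 8: b = realloc(b, 6) -> b = 14; heap: [0-9 ALLOC][10-13 FREE][14-19 ALLOC][20-47 FREE]
free(b): b = 14 -> block [14-19 ALLOC]; mark free, coalesce with adjacent free neighbors -> [0-9 ALLOC][10-47 FREE]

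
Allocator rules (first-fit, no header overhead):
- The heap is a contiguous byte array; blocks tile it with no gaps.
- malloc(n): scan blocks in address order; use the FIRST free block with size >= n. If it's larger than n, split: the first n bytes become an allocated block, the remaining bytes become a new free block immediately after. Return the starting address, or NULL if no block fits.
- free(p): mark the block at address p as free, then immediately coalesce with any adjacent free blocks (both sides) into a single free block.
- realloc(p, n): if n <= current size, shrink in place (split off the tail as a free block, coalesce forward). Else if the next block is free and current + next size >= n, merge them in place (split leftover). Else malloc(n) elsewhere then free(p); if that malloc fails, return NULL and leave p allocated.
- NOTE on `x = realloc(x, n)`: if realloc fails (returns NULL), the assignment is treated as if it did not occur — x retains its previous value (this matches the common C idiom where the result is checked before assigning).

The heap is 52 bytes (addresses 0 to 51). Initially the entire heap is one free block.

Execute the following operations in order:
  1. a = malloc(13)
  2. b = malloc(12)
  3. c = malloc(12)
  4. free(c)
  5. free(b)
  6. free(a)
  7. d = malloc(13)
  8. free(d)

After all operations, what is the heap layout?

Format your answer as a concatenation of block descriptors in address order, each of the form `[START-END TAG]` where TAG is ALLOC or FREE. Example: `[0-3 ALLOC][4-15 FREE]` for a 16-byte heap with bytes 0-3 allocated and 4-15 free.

Op 1: a = malloc(13) -> a = 0; heap: [0-12 ALLOC][13-51 FREE]
Op 2: b = malloc(12) -> b = 13; heap: [0-12 ALLOC][13-24 ALLOC][25-51 FREE]
Op 3: c = malloc(12) -> c = 25; heap: [0-12 ALLOC][13-24 ALLOC][25-36 ALLOC][37-51 FREE]
Op 4: free(c) -> (freed c); heap: [0-12 ALLOC][13-24 ALLOC][25-51 FREE]
Op 5: free(b) -> (freed b); heap: [0-12 ALLOC][13-51 FREE]
Op 6: free(a) -> (freed a); heap: [0-51 FREE]
Op 7: d = malloc(13) -> d = 0; heap: [0-12 ALLOC][13-51 FREE]
Op 8: free(d) -> (freed d); heap: [0-51 FREE]

Answer: [0-51 FREE]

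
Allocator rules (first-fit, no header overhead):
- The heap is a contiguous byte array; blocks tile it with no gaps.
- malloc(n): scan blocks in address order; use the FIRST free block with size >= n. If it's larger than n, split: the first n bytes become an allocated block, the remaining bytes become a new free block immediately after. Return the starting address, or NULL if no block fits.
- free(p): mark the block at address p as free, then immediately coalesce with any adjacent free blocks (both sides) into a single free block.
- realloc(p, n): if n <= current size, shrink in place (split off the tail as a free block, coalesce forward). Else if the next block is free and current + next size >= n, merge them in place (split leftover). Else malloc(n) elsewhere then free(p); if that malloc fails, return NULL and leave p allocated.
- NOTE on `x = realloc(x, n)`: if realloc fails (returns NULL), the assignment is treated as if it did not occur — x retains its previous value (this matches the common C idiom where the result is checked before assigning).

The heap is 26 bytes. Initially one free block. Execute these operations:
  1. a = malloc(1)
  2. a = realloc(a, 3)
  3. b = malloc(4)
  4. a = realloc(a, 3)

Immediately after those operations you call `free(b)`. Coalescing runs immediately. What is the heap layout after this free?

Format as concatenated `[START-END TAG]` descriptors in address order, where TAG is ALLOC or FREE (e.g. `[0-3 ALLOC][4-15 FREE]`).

Op 1: a = malloc(1) -> a = 0; heap: [0-0 ALLOC][1-25 FREE]
Op 2: a = realloc(a, 3) -> a = 0; heap: [0-2 ALLOC][3-25 FREE]
Op 3: b = malloc(4) -> b = 3; heap: [0-2 ALLOC][3-6 ALLOC][7-25 FREE]
Op 4: a = realloc(a, 3) -> a = 0; heap: [0-2 ALLOC][3-6 ALLOC][7-25 FREE]
free(b): b = 3 -> block [3-6 ALLOC]; mark free, coalesce with adjacent free neighbors -> [0-2 ALLOC][3-25 FREE]

Answer: [0-2 ALLOC][3-25 FREE]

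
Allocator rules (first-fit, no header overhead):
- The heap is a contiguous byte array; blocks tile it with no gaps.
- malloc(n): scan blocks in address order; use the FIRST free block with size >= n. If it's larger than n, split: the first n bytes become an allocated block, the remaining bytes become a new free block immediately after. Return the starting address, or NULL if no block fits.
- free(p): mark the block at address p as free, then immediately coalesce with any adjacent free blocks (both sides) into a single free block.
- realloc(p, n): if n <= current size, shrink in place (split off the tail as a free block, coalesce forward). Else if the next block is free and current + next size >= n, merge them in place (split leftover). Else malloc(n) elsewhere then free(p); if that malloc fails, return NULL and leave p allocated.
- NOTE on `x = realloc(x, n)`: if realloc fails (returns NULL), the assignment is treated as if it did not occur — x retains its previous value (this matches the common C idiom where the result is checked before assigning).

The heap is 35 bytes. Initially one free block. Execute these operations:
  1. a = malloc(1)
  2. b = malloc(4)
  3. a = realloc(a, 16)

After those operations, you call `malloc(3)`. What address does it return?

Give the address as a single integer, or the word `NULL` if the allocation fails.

Answer: 21

Derivation:
Op 1: a = malloc(1) -> a = 0; heap: [0-0 ALLOC][1-34 FREE]
Op 2: b = malloc(4) -> b = 1; heap: [0-0 ALLOC][1-4 ALLOC][5-34 FREE]
Op 3: a = realloc(a, 16) -> a = 5; heap: [0-0 FREE][1-4 ALLOC][5-20 ALLOC][21-34 FREE]
malloc(3): first-fit scan over [0-0 FREE][1-4 ALLOC][5-20 ALLOC][21-34 FREE] -> 21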